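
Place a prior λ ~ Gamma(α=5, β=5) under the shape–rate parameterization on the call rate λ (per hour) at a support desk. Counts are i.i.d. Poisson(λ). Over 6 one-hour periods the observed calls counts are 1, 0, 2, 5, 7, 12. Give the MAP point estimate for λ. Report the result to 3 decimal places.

λ̂_MAP = 2.818

Σxᵢ = 1+0+2+5+7+12 = 27, with n = 6.
Posterior ∝ λ^4e^(−5λ) · λ^27e^(−6λ) = λ^31e^(−11λ), i.e. Gamma(shape=32, rate=11).
The mode of a Gamma(a, b) with a ≥ 1 (shape–rate) is (a−1)/b = 31/11 ≈ 2.818.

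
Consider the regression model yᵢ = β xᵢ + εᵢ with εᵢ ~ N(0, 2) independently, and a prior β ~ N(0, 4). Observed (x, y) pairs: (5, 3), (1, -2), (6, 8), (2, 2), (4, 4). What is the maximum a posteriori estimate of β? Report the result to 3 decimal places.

log p(β | y) = −Σ(yᵢ − βxᵢ)²/(2·2) − β²/(2·4) + const.
Setting the derivative to zero: Σxᵢ(yᵢ − βxᵢ)/2 − β/4 = 0, so β = Σxᵢyᵢ / (Σxᵢ² + σ²/τ²).
Σxᵢyᵢ = 5·3 + 1·(-2) + 6·8 + 2·2 + 4·4 = 81; Σxᵢ² = 82; σ²/τ² = 0.5.
β̂_MAP = 81 / (82 + 0.5) = 81/82.5 ≈ 0.982.

β̂_MAP = 0.982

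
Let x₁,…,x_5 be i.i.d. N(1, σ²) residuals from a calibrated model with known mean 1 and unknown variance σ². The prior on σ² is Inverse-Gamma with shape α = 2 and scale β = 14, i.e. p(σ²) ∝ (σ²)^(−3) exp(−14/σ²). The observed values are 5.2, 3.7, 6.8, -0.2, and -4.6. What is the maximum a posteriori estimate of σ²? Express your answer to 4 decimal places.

σ̂²_MAP = 10.8518

Sum of squared deviations about the known mean: SS = (5.2−1)² + (3.7−1)² + (6.8−1)² + (-0.2−1)² + (-4.6−1)² = 91.37.
The Normal likelihood contributes (σ²)^(−n/2) exp(−SS/(2σ²)), so the posterior is Inverse-Gamma(α + n/2, β + SS/2) = Inverse-Gamma(4.5, 59.685).
The mode of Inverse-Gamma(a, b) is b/(a+1) = 59.685/5.5 ≈ 10.8518.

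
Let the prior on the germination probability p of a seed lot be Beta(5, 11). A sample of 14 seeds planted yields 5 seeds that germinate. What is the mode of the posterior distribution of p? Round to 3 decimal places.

p̂_MAP = 0.321

Prior: Beta(5, 11).
Data: 5 successes in 14 trials. The binomial likelihood contributes p^5(1−p)^9, so the posterior is Beta(5+5, 11+9) = Beta(10, 20).
For Beta(a, b) with a, b > 1 the mode is (a−1)/(a+b−2) = 9/28 ≈ 0.321.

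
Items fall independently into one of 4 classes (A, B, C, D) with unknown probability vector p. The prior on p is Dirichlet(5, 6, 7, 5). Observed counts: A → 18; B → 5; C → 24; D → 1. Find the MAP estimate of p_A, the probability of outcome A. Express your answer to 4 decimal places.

The posterior is Dirichlet(αᵢ + nᵢ) = Dirichlet(23, 11, 31, 6).
For a Dirichlet(a₁,…,a_K) with all aᵢ > 1, the mode has j-th component (aⱼ − 1)/(Σaᵢ − K).
Here Σaᵢ = 71 and K = 4, so p_A = (23 − 1)/(71 − 4) = 22/67 ≈ 0.3284.

MAP estimate of p_A = 0.3284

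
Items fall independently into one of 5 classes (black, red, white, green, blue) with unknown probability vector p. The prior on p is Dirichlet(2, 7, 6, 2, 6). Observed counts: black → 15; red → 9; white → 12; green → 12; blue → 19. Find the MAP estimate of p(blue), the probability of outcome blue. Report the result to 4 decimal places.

MAP estimate of p(blue) = 0.2824

The posterior is Dirichlet(αᵢ + nᵢ) = Dirichlet(17, 16, 18, 14, 25).
For a Dirichlet(a₁,…,a_K) with all aᵢ > 1, the mode has j-th component (aⱼ − 1)/(Σaᵢ − K).
Here Σaᵢ = 90 and K = 5, so p(blue) = (25 − 1)/(90 − 5) = 24/85 ≈ 0.2824.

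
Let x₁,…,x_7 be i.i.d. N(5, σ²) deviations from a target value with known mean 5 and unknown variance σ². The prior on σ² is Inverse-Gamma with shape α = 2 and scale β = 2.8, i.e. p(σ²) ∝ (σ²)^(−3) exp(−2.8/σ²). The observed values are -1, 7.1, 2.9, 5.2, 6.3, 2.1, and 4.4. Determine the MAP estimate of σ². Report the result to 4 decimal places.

Sum of squared deviations about the known mean: SS = (-1−5)² + (7.1−5)² + (2.9−5)² + (5.2−5)² + (6.3−5)² + (2.1−5)² + (4.4−5)² = 55.32.
The Normal likelihood contributes (σ²)^(−n/2) exp(−SS/(2σ²)), so the posterior is Inverse-Gamma(α + n/2, β + SS/2) = Inverse-Gamma(5.5, 30.46).
The mode of Inverse-Gamma(a, b) is b/(a+1) = 30.46/6.5 ≈ 4.6862.

σ̂²_MAP = 4.6862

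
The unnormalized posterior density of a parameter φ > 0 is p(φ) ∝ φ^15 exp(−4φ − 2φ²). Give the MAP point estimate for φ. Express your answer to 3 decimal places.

ℓ'(φ) = 15/φ − 4 − 4φ. Setting this to zero and multiplying by φ: 4φ² + 4φ − 15 = 0.
φ = (−4 + √(4² + 4·4·15)) / (2·4) = (−4 + √256) / 8 = (−4 + 16)/8 = 3/2.
ℓ''(φ) = −15/φ² − 4 < 0, confirming a maximum.

φ̂_MAP = 1.500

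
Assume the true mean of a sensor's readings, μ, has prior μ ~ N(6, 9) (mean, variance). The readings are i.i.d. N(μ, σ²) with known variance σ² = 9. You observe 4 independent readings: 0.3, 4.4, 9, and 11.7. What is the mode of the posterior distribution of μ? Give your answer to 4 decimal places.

μ̂_MAP = 6.2800

n = 4; x̄ = (0.3 + 4.4 + 9 + 11.7)/4 = 25.4/4 = 6.35.
For a Normal prior and Normal likelihood with known variance, the posterior is Normal; its mode equals its mean, the precision-weighted average.
Prior precision 1/σ₀² = 1/9; data precision n/σ² = 4/9.
μ̂ = ((1/9)·6 + (4/9)·6.35) / (1/9 + 4/9) = (157/45)/(5/9) = 6.2800.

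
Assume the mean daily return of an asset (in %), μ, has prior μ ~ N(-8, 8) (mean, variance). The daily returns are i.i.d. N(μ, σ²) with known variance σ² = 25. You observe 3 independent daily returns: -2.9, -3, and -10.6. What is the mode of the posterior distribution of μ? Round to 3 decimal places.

μ̂_MAP = -6.776

n = 3; x̄ = ((-2.9) + (-3) + (-10.6))/3 = -16.5/3 = -5.5.
For a Normal prior and Normal likelihood with known variance, the posterior is Normal; its mode equals its mean, the precision-weighted average.
Prior precision 1/σ₀² = 1/8 = 0.125; data precision n/σ² = 3/25 = 0.12.
μ̂ = (0.125·(-8) + 0.12·(-5.5)) / (0.125 + 0.12) = (-1.66)/0.245 = -332/49 ≈ -6.776.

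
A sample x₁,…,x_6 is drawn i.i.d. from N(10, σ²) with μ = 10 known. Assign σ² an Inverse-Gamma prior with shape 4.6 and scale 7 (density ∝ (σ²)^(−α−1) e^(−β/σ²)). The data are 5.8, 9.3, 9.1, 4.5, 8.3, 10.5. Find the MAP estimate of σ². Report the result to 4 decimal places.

σ̂²_MAP = 3.8564

Sum of squared deviations about the known mean: SS = (5.8−10)² + (9.3−10)² + (9.1−10)² + (4.5−10)² + (8.3−10)² + (10.5−10)² = 52.33.
The Normal likelihood contributes (σ²)^(−n/2) exp(−SS/(2σ²)), so the posterior is Inverse-Gamma(α + n/2, β + SS/2) = Inverse-Gamma(7.6, 33.165).
The mode of Inverse-Gamma(a, b) is b/(a+1) = 33.165/8.6 ≈ 3.8564.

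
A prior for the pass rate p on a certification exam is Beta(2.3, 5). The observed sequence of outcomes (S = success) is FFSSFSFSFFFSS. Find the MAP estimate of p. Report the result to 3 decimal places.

p̂_MAP = 0.399

Prior: Beta(2.3, 5).
Data: 6 successes in 13 trials (from the sequence). The binomial likelihood contributes p^6(1−p)^7, so the posterior is Beta(2.3+6, 5+7) = Beta(8.3, 12).
For Beta(a, b) with a, b > 1 the mode is (a−1)/(a+b−2) = 7.3/18.3 ≈ 0.399.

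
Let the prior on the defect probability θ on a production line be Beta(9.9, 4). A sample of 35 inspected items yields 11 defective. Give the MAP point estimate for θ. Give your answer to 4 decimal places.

Prior: Beta(9.9, 4).
Data: 11 successes in 35 trials. The binomial likelihood contributes θ^11(1−θ)^24, so the posterior is Beta(9.9+11, 4+24) = Beta(20.9, 28).
For Beta(a, b) with a, b > 1 the mode is (a−1)/(a+b−2) = 19.9/46.9 ≈ 0.4243.

θ̂_MAP = 0.4243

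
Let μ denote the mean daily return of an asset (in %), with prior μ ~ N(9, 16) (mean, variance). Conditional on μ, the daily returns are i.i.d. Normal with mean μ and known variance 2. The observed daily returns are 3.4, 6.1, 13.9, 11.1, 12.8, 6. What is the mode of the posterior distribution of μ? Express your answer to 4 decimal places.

n = 6; x̄ = (3.4 + 6.1 + 13.9 + 11.1 + 12.8 + 6)/6 = 53.3/6 = 533/60 ≈ 8.8833.
For a Normal prior and Normal likelihood with known variance, the posterior is Normal; its mode equals its mean, the precision-weighted average.
Prior precision 1/σ₀² = 1/16 = 0.0625; data precision n/σ² = 6/2 = 3.
μ̂ = (0.0625·9 + 3·(533/60)) / (0.0625 + 3) = 27.2125/3.0625 = 311/35 ≈ 8.8857.

μ̂_MAP = 8.8857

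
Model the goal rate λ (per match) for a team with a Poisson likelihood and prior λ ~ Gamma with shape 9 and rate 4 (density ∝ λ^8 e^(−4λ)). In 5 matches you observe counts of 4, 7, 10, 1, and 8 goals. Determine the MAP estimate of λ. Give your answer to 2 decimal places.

λ̂_MAP = 4.22

Σxᵢ = 4+7+10+1+8 = 30, with n = 5.
Posterior ∝ λ^8e^(−4λ) · λ^30e^(−5λ) = λ^38e^(−9λ), i.e. Gamma(shape=39, rate=9).
The mode of a Gamma(a, b) with a ≥ 1 (shape–rate) is (a−1)/b = 38/9 ≈ 4.22.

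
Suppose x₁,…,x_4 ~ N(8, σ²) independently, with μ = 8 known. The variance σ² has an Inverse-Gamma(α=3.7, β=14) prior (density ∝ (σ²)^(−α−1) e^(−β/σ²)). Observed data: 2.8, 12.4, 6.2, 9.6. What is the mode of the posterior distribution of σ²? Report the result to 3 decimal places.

σ̂²_MAP = 5.985

Sum of squared deviations about the known mean: SS = (2.8−8)² + (12.4−8)² + (6.2−8)² + (9.6−8)² = 52.2.
The Normal likelihood contributes (σ²)^(−n/2) exp(−SS/(2σ²)), so the posterior is Inverse-Gamma(α + n/2, β + SS/2) = Inverse-Gamma(5.7, 40.1).
The mode of Inverse-Gamma(a, b) is b/(a+1) = 40.1/6.7 ≈ 5.985.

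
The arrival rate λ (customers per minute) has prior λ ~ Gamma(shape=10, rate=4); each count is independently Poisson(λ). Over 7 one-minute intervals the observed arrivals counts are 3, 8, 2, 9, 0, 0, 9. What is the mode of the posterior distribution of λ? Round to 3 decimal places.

Σxᵢ = 3+8+2+9+0+0+9 = 31, with n = 7.
Posterior ∝ λ^9e^(−4λ) · λ^31e^(−7λ) = λ^40e^(−11λ), i.e. Gamma(shape=41, rate=11).
The mode of a Gamma(a, b) with a ≥ 1 (shape–rate) is (a−1)/b = 40/11 ≈ 3.636.

λ̂_MAP = 3.636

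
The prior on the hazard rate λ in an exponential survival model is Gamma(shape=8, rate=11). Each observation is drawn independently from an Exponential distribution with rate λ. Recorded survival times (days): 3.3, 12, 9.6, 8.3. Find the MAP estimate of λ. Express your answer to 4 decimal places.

λ̂_MAP = 0.2489

The Exponential(rate=λ) likelihood is ∝ λ^n e^(−λΣtᵢ). Here n = 4 and Σtᵢ = 3.3 + 12 + 9.6 + 8.3 = 33.2.
Posterior ∝ λ^7e^(−11λ) · λ^4e^(−33.2λ) = λ^11e^(−44.2λ), i.e. Gamma(12, 44.2).
Mode = (a−1)/b = 11/44.2 ≈ 0.2489.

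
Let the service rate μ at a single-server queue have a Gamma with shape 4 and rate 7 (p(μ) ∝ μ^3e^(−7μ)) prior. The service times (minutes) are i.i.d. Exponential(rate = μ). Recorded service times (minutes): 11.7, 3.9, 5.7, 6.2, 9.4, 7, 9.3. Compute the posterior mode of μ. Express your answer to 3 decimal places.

The Exponential(rate=μ) likelihood is ∝ μ^n e^(−μΣtᵢ). Here n = 7 and Σtᵢ = 11.7 + 3.9 + 5.7 + 6.2 + 9.4 + 7 + 9.3 = 53.2.
Posterior ∝ μ^3e^(−7μ) · μ^7e^(−53.2μ) = μ^10e^(−60.2μ), i.e. Gamma(11, 60.2).
Mode = (a−1)/b = 10/60.2 ≈ 0.166.

μ̂_MAP = 0.166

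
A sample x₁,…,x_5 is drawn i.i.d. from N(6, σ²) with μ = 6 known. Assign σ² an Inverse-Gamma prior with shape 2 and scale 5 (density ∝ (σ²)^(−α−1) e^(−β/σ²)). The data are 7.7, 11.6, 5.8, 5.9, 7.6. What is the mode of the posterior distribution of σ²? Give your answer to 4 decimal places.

Sum of squared deviations about the known mean: SS = (7.7−6)² + (11.6−6)² + (5.8−6)² + (5.9−6)² + (7.6−6)² = 36.86.
The Normal likelihood contributes (σ²)^(−n/2) exp(−SS/(2σ²)), so the posterior is Inverse-Gamma(α + n/2, β + SS/2) = Inverse-Gamma(4.5, 23.43).
The mode of Inverse-Gamma(a, b) is b/(a+1) = 23.43/5.5 ≈ 4.2600.

σ̂²_MAP = 4.2600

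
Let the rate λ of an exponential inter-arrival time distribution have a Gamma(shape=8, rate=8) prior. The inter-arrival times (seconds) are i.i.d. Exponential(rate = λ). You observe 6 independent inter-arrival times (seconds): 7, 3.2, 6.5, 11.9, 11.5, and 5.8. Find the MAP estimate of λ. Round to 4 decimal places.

λ̂_MAP = 0.2412

The Exponential(rate=λ) likelihood is ∝ λ^n e^(−λΣtᵢ). Here n = 6 and Σtᵢ = 7 + 3.2 + 6.5 + 11.9 + 11.5 + 5.8 = 45.9.
Posterior ∝ λ^7e^(−8λ) · λ^6e^(−45.9λ) = λ^13e^(−53.9λ), i.e. Gamma(14, 53.9).
Mode = (a−1)/b = 13/53.9 ≈ 0.2412.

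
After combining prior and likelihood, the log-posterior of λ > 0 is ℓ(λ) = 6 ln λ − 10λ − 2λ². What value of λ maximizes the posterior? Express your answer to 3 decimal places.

ℓ'(λ) = 6/λ − 10 − 4λ. Setting this to zero and multiplying by λ: 4λ² + 10λ − 6 = 0.
λ = (−10 + √(10² + 4·4·6)) / (2·4) = (−10 + √196) / 8 = (−10 + 14)/8 = 1/2.
ℓ''(λ) = −6/λ² − 4 < 0, confirming a maximum.

λ̂_MAP = 0.500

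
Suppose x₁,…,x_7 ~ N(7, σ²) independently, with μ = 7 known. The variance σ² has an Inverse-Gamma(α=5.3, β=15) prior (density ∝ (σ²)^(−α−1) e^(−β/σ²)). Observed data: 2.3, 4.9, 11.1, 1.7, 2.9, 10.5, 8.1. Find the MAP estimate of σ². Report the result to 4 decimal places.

Sum of squared deviations about the known mean: SS = (2.3−7)² + (4.9−7)² + (11.1−7)² + (1.7−7)² + (2.9−7)² + (10.5−7)² + (8.1−7)² = 101.67.
The Normal likelihood contributes (σ²)^(−n/2) exp(−SS/(2σ²)), so the posterior is Inverse-Gamma(α + n/2, β + SS/2) = Inverse-Gamma(8.8, 65.835).
The mode of Inverse-Gamma(a, b) is b/(a+1) = 65.835/9.8 ≈ 6.7179.

σ̂²_MAP = 6.7179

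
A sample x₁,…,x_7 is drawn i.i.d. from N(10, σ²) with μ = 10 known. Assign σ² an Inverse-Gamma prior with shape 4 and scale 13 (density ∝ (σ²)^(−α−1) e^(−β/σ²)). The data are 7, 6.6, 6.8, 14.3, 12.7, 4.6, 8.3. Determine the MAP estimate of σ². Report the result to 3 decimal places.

σ̂²_MAP = 6.743

Sum of squared deviations about the known mean: SS = (7−10)² + (6.6−10)² + (6.8−10)² + (14.3−10)² + (12.7−10)² + (4.6−10)² + (8.3−10)² = 88.63.
The Normal likelihood contributes (σ²)^(−n/2) exp(−SS/(2σ²)), so the posterior is Inverse-Gamma(α + n/2, β + SS/2) = Inverse-Gamma(7.5, 57.315).
The mode of Inverse-Gamma(a, b) is b/(a+1) = 57.315/8.5 ≈ 6.743.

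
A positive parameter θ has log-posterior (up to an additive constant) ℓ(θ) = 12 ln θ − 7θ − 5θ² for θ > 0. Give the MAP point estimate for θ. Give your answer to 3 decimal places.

θ̂_MAP = 0.800

ℓ'(θ) = 12/θ − 7 − 10θ. Setting this to zero and multiplying by θ: 10θ² + 7θ − 12 = 0.
θ = (−7 + √(7² + 4·10·12)) / (2·10) = (−7 + √529) / 20 = (−7 + 23)/20 = 4/5.
ℓ''(θ) = −12/θ² − 10 < 0, confirming a maximum.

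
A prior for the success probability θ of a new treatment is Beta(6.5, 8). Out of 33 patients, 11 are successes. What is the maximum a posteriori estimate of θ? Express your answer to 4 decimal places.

Prior: Beta(6.5, 8).
Data: 11 successes in 33 trials. The binomial likelihood contributes θ^11(1−θ)^22, so the posterior is Beta(6.5+11, 8+22) = Beta(17.5, 30).
For Beta(a, b) with a, b > 1 the mode is (a−1)/(a+b−2) = 16.5/45.5 ≈ 0.3626.

θ̂_MAP = 0.3626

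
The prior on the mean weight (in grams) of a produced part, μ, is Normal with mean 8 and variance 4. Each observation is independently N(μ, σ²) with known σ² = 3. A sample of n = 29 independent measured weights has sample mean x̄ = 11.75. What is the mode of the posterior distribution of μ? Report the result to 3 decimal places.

n = 29, x̄ = 11.75.
For a Normal prior and Normal likelihood with known variance, the posterior is Normal; its mode equals its mean, the precision-weighted average.
Prior precision 1/σ₀² = 1/4 = 0.25; data precision n/σ² = 29/3.
μ̂ = (0.25·8 + (29/3)·11.75) / (0.25 + 29/3) = (1387/12)/(119/12) = 1387/119 ≈ 11.655.

μ̂_MAP = 11.655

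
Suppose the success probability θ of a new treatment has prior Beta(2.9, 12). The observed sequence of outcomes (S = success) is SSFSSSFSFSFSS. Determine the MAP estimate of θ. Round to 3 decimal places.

Prior: Beta(2.9, 12).
Data: 9 successes in 13 trials (from the sequence). The binomial likelihood contributes θ^9(1−θ)^4, so the posterior is Beta(2.9+9, 12+4) = Beta(11.9, 16).
For Beta(a, b) with a, b > 1 the mode is (a−1)/(a+b−2) = 10.9/25.9 ≈ 0.421.

θ̂_MAP = 0.421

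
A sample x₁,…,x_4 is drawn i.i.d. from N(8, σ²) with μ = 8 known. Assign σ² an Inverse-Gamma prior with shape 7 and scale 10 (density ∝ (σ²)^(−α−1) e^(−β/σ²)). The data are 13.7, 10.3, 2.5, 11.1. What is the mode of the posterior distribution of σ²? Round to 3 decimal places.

σ̂²_MAP = 4.882

Sum of squared deviations about the known mean: SS = (13.7−8)² + (10.3−8)² + (2.5−8)² + (11.1−8)² = 77.64.
The Normal likelihood contributes (σ²)^(−n/2) exp(−SS/(2σ²)), so the posterior is Inverse-Gamma(α + n/2, β + SS/2) = Inverse-Gamma(9, 48.82).
The mode of Inverse-Gamma(a, b) is b/(a+1) = 48.82/10 ≈ 4.882.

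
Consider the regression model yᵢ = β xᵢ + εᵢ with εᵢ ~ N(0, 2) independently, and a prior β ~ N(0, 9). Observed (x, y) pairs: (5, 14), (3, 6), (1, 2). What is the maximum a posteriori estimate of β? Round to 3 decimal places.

β̂_MAP = 2.555

log p(β | y) = −Σ(yᵢ − βxᵢ)²/(2·2) − β²/(2·9) + const.
Setting the derivative to zero: Σxᵢ(yᵢ − βxᵢ)/2 − β/9 = 0, so β = Σxᵢyᵢ / (Σxᵢ² + σ²/τ²).
Σxᵢyᵢ = 5·14 + 3·6 + 1·2 = 90; Σxᵢ² = 35; σ²/τ² = 2/9.
β̂_MAP = 90 / (35 + 2/9) = 90/(317/9) = 810/317 ≈ 2.555.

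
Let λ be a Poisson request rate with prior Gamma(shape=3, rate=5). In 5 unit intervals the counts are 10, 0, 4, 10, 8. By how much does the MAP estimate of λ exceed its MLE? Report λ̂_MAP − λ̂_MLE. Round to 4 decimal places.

MAP − MLE = -3.0000

Σxᵢ = 32. Posterior is Gamma(35, 10); MAP = (35−1)/10 = 34/10 ≈ 3.40000.
MLE = x̄ = 32/5 ≈ 6.40000.
Difference = 34/10 − 32/5 = -3 ≈ -3.0000.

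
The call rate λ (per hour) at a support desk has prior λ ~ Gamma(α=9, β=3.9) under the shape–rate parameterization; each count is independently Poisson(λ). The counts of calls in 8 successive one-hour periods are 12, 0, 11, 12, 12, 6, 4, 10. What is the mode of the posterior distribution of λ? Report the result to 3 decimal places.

λ̂_MAP = 6.303

Σxᵢ = 12+0+11+12+12+6+4+10 = 67, with n = 8.
Posterior ∝ λ^8e^(−3.9λ) · λ^67e^(−8λ) = λ^75e^(−11.9λ), i.e. Gamma(shape=76, rate=11.9).
The mode of a Gamma(a, b) with a ≥ 1 (shape–rate) is (a−1)/b = 75/11.9 ≈ 6.303.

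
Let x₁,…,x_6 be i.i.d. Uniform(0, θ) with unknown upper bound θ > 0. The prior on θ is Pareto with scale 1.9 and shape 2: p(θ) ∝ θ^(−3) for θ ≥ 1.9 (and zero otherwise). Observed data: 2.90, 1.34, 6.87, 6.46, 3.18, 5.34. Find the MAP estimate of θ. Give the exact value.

θ̂_MAP = 6.87

The Uniform(0, θ) likelihood is θ^(−n) for θ ≥ max(xᵢ), zero otherwise. Here max(xᵢ) = 6.87.
Posterior ∝ θ^(−3) · θ^(−6) = θ^(−9) on θ ≥ max(1.9, 6.87) = 6.87.
This density is strictly decreasing in θ, so the posterior mode lies at the lower boundary of the support.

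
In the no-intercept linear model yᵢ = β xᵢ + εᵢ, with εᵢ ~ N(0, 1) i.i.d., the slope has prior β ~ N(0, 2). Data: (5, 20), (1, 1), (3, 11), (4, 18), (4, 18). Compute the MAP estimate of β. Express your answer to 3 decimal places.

β̂_MAP = 4.119

log p(β | y) = −Σ(yᵢ − βxᵢ)²/(2·1) − β²/(2·2) + const.
Setting the derivative to zero: Σxᵢ(yᵢ − βxᵢ)/1 − β/2 = 0, so β = Σxᵢyᵢ / (Σxᵢ² + σ²/τ²).
Σxᵢyᵢ = 5·20 + 1·1 + 3·11 + 4·18 + 4·18 = 278; Σxᵢ² = 67; σ²/τ² = 0.5.
β̂_MAP = 278 / (67 + 0.5) = 278/67.5 ≈ 4.119.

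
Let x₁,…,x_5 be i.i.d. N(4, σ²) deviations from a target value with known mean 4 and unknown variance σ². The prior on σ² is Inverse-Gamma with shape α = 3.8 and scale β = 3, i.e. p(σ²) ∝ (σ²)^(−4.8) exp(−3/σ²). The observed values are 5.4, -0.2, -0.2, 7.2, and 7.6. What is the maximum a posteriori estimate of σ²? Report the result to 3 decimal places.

σ̂²_MAP = 4.551

Sum of squared deviations about the known mean: SS = (5.4−4)² + (-0.2−4)² + (-0.2−4)² + (7.2−4)² + (7.6−4)² = 60.44.
The Normal likelihood contributes (σ²)^(−n/2) exp(−SS/(2σ²)), so the posterior is Inverse-Gamma(α + n/2, β + SS/2) = Inverse-Gamma(6.3, 33.22).
The mode of Inverse-Gamma(a, b) is b/(a+1) = 33.22/7.3 ≈ 4.551.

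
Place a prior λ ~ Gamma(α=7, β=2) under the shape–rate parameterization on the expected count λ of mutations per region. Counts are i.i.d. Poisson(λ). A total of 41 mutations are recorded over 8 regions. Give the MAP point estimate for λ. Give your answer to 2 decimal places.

Σxᵢ = 41, n = 8.
Posterior ∝ λ^6e^(−2λ) · λ^41e^(−8λ) = λ^47e^(−10λ), i.e. Gamma(shape=48, rate=10).
The mode of a Gamma(a, b) with a ≥ 1 (shape–rate) is (a−1)/b = 47/10 ≈ 4.70.

λ̂_MAP = 4.70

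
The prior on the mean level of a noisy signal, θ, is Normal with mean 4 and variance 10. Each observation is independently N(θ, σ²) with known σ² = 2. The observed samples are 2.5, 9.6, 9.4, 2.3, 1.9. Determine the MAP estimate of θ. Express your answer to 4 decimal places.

n = 5; x̄ = (2.5 + 9.6 + 9.4 + 2.3 + 1.9)/5 = 25.7/5 = 5.14.
For a Normal prior and Normal likelihood with known variance, the posterior is Normal; its mode equals its mean, the precision-weighted average.
Prior precision 1/σ₀² = 1/10 = 0.1; data precision n/σ² = 5/2 = 2.5.
θ̂ = (0.1·4 + 2.5·5.14) / (0.1 + 2.5) = 13.25/2.6 = 265/52 ≈ 5.0962.

θ̂_MAP = 5.0962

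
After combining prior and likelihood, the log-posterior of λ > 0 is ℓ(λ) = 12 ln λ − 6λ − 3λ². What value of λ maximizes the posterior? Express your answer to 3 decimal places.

ℓ'(λ) = 12/λ − 6 − 6λ. Setting this to zero and multiplying by λ: 6λ² + 6λ − 12 = 0.
λ = (−6 + √(6² + 4·6·12)) / (2·6) = (−6 + √324) / 12 = (−6 + 18)/12 = 1.
ℓ''(λ) = −12/λ² − 6 < 0, confirming a maximum.

λ̂_MAP = 1.000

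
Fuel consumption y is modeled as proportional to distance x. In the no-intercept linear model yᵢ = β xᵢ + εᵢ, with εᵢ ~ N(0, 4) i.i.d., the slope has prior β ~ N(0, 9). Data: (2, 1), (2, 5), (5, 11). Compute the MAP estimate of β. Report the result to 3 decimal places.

β̂_MAP = 2.003

log p(β | y) = −Σ(yᵢ − βxᵢ)²/(2·4) − β²/(2·9) + const.
Setting the derivative to zero: Σxᵢ(yᵢ − βxᵢ)/4 − β/9 = 0, so β = Σxᵢyᵢ / (Σxᵢ² + σ²/τ²).
Σxᵢyᵢ = 2·1 + 2·5 + 5·11 = 67; Σxᵢ² = 33; σ²/τ² = 4/9.
β̂_MAP = 67 / (33 + 4/9) = 67/(301/9) = 603/301 ≈ 2.003.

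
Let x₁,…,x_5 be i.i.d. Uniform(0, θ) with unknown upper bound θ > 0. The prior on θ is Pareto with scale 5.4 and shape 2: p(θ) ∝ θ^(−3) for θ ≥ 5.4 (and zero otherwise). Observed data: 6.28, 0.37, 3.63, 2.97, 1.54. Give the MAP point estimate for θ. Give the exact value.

θ̂_MAP = 6.28

The Uniform(0, θ) likelihood is θ^(−n) for θ ≥ max(xᵢ), zero otherwise. Here max(xᵢ) = 6.28.
Posterior ∝ θ^(−3) · θ^(−5) = θ^(−8) on θ ≥ max(5.4, 6.28) = 6.28.
This density is strictly decreasing in θ, so the posterior mode lies at the lower boundary of the support.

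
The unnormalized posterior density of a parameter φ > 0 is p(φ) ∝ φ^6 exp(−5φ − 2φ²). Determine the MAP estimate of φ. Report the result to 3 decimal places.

ℓ'(φ) = 6/φ − 5 − 4φ. Setting this to zero and multiplying by φ: 4φ² + 5φ − 6 = 0.
φ = (−5 + √(5² + 4·4·6)) / (2·4) = (−5 + √121) / 8 = (−5 + 11)/8 = 3/4.
ℓ''(φ) = −6/φ² − 4 < 0, confirming a maximum.

φ̂_MAP = 0.750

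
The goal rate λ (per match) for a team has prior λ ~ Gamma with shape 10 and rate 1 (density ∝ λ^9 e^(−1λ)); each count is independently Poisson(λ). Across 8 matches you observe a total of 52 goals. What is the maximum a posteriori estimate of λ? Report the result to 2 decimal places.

Σxᵢ = 52, n = 8.
Posterior ∝ λ^9e^(−1λ) · λ^52e^(−8λ) = λ^61e^(−9λ), i.e. Gamma(shape=62, rate=9).
The mode of a Gamma(a, b) with a ≥ 1 (shape–rate) is (a−1)/b = 61/9 ≈ 6.78.

λ̂_MAP = 6.78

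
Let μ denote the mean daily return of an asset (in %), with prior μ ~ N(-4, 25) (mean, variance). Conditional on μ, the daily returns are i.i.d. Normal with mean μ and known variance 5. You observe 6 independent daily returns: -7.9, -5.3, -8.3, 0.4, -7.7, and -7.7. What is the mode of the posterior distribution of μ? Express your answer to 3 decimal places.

n = 6; x̄ = ((-7.9) + (-5.3) + (-8.3) + 0.4 + (-7.7) + (-7.7))/6 = -36.5/6 = -73/12 ≈ -6.0833.
For a Normal prior and Normal likelihood with known variance, the posterior is Normal; its mode equals its mean, the precision-weighted average.
Prior precision 1/σ₀² = 1/25 = 0.04; data precision n/σ² = 6/5 = 1.2.
μ̂ = (0.04·(-4) + 1.2·(-73/12)) / (0.04 + 1.2) = (-7.46)/1.24 = -373/62 ≈ -6.016.

μ̂_MAP = -6.016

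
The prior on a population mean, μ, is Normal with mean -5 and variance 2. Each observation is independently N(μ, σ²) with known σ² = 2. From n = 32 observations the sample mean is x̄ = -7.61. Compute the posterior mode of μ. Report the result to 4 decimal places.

μ̂_MAP = -7.5309

n = 32, x̄ = -7.61.
For a Normal prior and Normal likelihood with known variance, the posterior is Normal; its mode equals its mean, the precision-weighted average.
Prior precision 1/σ₀² = 1/2 = 0.5; data precision n/σ² = 32/2 = 16.
μ̂ = (0.5·(-5) + 16·(-7.61)) / (0.5 + 16) = (-124.26)/16.5 = -2071/275 ≈ -7.5309.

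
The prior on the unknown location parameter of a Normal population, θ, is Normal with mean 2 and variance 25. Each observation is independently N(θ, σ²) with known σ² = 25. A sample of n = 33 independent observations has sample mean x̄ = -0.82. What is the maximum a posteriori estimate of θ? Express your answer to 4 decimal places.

n = 33, x̄ = -0.82.
For a Normal prior and Normal likelihood with known variance, the posterior is Normal; its mode equals its mean, the precision-weighted average.
Prior precision 1/σ₀² = 1/25 = 0.04; data precision n/σ² = 33/25 = 1.32.
θ̂ = (0.04·2 + 1.32·(-0.82)) / (0.04 + 1.32) = (-1.0024)/1.36 = -1253/1700 ≈ -0.7371.

θ̂_MAP = -0.7371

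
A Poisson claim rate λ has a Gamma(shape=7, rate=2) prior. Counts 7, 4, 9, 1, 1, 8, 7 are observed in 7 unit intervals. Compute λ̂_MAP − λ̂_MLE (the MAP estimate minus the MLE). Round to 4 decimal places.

MAP − MLE = -0.5079

Σxᵢ = 37. Posterior is Gamma(44, 9); MAP = (44−1)/9 = 43/9 ≈ 4.77778.
MLE = x̄ = 37/7 ≈ 5.28571.
Difference = 43/9 − 37/7 = -32/63 ≈ -0.5079.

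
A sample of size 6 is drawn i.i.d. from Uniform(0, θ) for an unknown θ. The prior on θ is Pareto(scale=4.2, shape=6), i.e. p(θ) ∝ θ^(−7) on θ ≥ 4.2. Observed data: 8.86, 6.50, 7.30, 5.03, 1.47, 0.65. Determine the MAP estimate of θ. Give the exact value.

The Uniform(0, θ) likelihood is θ^(−n) for θ ≥ max(xᵢ), zero otherwise. Here max(xᵢ) = 8.86.
Posterior ∝ θ^(−7) · θ^(−6) = θ^(−13) on θ ≥ max(4.2, 8.86) = 8.86.
This density is strictly decreasing in θ, so the posterior mode lies at the lower boundary of the support.

θ̂_MAP = 8.86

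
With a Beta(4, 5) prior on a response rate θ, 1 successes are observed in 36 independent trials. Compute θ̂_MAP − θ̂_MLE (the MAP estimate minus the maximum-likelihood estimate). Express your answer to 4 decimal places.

MAP − MLE = 0.0652

Posterior is Beta(5, 40); MAP = (5−1)/(45−2) = 4/43 ≈ 0.09302.
MLE ignores the prior: θ̂_MLE = k/n = 1/36 ≈ 0.02778.
Difference = 4/43 − 1/36 = 101/1548 ≈ 0.0652.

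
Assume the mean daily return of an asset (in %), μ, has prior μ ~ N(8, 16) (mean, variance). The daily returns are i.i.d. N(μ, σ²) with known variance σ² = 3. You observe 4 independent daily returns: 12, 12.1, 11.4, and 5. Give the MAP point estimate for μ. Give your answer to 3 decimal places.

μ̂_MAP = 10.030

n = 4; x̄ = (12 + 12.1 + 11.4 + 5)/4 = 40.5/4 = 10.125.
For a Normal prior and Normal likelihood with known variance, the posterior is Normal; its mode equals its mean, the precision-weighted average.
Prior precision 1/σ₀² = 1/16 = 0.0625; data precision n/σ² = 4/3.
μ̂ = (0.0625·8 + (4/3)·10.125) / (0.0625 + 4/3) = 14/(67/48) = 672/67 ≈ 10.030.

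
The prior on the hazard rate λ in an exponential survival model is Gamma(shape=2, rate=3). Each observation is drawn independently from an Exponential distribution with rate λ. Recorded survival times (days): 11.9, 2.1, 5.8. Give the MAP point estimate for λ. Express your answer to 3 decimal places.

The Exponential(rate=λ) likelihood is ∝ λ^n e^(−λΣtᵢ). Here n = 3 and Σtᵢ = 11.9 + 2.1 + 5.8 = 19.8.
Posterior ∝ λe^(−3λ) · λ^3e^(−19.8λ) = λ^4e^(−22.8λ), i.e. Gamma(5, 22.8).
Mode = (a−1)/b = 4/22.8 ≈ 0.175.

λ̂_MAP = 0.175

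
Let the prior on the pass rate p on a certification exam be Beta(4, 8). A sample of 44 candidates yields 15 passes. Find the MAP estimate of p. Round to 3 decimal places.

p̂_MAP = 0.333

Prior: Beta(4, 8).
Data: 15 successes in 44 trials. The binomial likelihood contributes p^15(1−p)^29, so the posterior is Beta(4+15, 8+29) = Beta(19, 37).
For Beta(a, b) with a, b > 1 the mode is (a−1)/(a+b−2) = 18/54 ≈ 0.333.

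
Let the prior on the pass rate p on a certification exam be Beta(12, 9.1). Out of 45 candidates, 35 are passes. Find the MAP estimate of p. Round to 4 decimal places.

Prior: Beta(12, 9.1).
Data: 35 successes in 45 trials. The binomial likelihood contributes p^35(1−p)^10, so the posterior is Beta(12+35, 9.1+10) = Beta(47, 19.1).
For Beta(a, b) with a, b > 1 the mode is (a−1)/(a+b−2) = 46/64.1 ≈ 0.7176.

p̂_MAP = 0.7176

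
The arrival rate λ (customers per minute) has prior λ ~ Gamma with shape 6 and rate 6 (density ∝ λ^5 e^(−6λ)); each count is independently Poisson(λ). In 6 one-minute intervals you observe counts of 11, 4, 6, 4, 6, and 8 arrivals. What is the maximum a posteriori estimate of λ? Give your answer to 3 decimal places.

Σxᵢ = 11+4+6+4+6+8 = 39, with n = 6.
Posterior ∝ λ^5e^(−6λ) · λ^39e^(−6λ) = λ^44e^(−12λ), i.e. Gamma(shape=45, rate=12).
The mode of a Gamma(a, b) with a ≥ 1 (shape–rate) is (a−1)/b = 44/12 ≈ 3.667.

λ̂_MAP = 3.667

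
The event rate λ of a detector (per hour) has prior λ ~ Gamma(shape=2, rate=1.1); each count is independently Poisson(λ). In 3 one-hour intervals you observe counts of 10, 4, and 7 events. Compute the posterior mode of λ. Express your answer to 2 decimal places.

λ̂_MAP = 5.37

Σxᵢ = 10+4+7 = 21, with n = 3.
Posterior ∝ λe^(−1.1λ) · λ^21e^(−3λ) = λ^22e^(−4.1λ), i.e. Gamma(shape=23, rate=4.1).
The mode of a Gamma(a, b) with a ≥ 1 (shape–rate) is (a−1)/b = 22/4.1 ≈ 5.37.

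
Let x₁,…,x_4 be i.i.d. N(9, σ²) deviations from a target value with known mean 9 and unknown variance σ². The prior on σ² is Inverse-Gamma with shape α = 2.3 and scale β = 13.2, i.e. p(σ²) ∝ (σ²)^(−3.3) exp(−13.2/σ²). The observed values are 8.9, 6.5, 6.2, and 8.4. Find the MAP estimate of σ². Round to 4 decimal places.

Sum of squared deviations about the known mean: SS = (8.9−9)² + (6.5−9)² + (6.2−9)² + (8.4−9)² = 14.46.
The Normal likelihood contributes (σ²)^(−n/2) exp(−SS/(2σ²)), so the posterior is Inverse-Gamma(α + n/2, β + SS/2) = Inverse-Gamma(4.3, 20.43).
The mode of Inverse-Gamma(a, b) is b/(a+1) = 20.43/5.3 ≈ 3.8547.

σ̂²_MAP = 3.8547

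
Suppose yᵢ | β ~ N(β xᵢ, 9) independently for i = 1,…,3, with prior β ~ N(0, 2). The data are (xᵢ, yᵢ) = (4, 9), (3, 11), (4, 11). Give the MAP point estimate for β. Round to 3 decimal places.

log p(β | y) = −Σ(yᵢ − βxᵢ)²/(2·9) − β²/(2·2) + const.
Setting the derivative to zero: Σxᵢ(yᵢ − βxᵢ)/9 − β/2 = 0, so β = Σxᵢyᵢ / (Σxᵢ² + σ²/τ²).
Σxᵢyᵢ = 4·9 + 3·11 + 4·11 = 113; Σxᵢ² = 41; σ²/τ² = 4.5.
β̂_MAP = 113 / (41 + 4.5) = 113/45.5 ≈ 2.484.

β̂_MAP = 2.484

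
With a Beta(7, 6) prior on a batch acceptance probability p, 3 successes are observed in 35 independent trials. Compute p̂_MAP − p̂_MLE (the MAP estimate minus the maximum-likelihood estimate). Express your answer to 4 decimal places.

MAP − MLE = 0.1099

Posterior is Beta(10, 38); MAP = (10−1)/(48−2) = 9/46 ≈ 0.19565.
MLE ignores the prior: p̂_MLE = k/n = 3/35 ≈ 0.08571.
Difference = 9/46 − 3/35 = 177/1610 ≈ 0.1099.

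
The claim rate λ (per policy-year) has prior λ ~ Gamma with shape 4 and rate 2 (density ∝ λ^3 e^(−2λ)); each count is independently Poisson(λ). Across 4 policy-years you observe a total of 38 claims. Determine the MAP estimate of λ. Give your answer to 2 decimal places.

Σxᵢ = 38, n = 4.
Posterior ∝ λ^3e^(−2λ) · λ^38e^(−4λ) = λ^41e^(−6λ), i.e. Gamma(shape=42, rate=6).
The mode of a Gamma(a, b) with a ≥ 1 (shape–rate) is (a−1)/b = 41/6 ≈ 6.83.

λ̂_MAP = 6.83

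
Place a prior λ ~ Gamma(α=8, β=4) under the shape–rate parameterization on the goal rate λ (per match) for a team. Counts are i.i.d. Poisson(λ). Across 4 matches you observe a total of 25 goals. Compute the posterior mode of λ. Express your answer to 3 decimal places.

λ̂_MAP = 4.000

Σxᵢ = 25, n = 4.
Posterior ∝ λ^7e^(−4λ) · λ^25e^(−4λ) = λ^32e^(−8λ), i.e. Gamma(shape=33, rate=8).
The mode of a Gamma(a, b) with a ≥ 1 (shape–rate) is (a−1)/b = 32/8 ≈ 4.000.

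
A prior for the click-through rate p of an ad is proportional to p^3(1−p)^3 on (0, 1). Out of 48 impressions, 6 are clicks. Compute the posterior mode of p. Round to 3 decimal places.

p̂_MAP = 0.167

The prior density ∝ p^3(1−p)^3 is the kernel of Beta(4, 4).
Data: 6 successes in 48 trials. The binomial likelihood contributes p^6(1−p)^42, so the posterior is Beta(4+6, 4+42) = Beta(10, 46).
For Beta(a, b) with a, b > 1 the mode is (a−1)/(a+b−2) = 9/54 ≈ 0.167.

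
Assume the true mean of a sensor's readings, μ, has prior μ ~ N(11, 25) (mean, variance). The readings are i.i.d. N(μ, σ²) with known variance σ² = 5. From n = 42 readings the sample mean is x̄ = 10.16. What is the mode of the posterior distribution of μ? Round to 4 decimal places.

μ̂_MAP = 10.1640

n = 42, x̄ = 10.16.
For a Normal prior and Normal likelihood with known variance, the posterior is Normal; its mode equals its mean, the precision-weighted average.
Prior precision 1/σ₀² = 1/25 = 0.04; data precision n/σ² = 42/5 = 8.4.
μ̂ = (0.04·11 + 8.4·10.16) / (0.04 + 8.4) = 85.784/8.44 = 10723/1055 ≈ 10.1640.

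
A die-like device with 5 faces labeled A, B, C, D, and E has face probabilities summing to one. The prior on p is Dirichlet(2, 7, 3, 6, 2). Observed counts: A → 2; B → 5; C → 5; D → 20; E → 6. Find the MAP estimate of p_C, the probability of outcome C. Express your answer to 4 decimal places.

The posterior is Dirichlet(αᵢ + nᵢ) = Dirichlet(4, 12, 8, 26, 8).
For a Dirichlet(a₁,…,a_K) with all aᵢ > 1, the mode has j-th component (aⱼ − 1)/(Σaᵢ − K).
Here Σaᵢ = 58 and K = 5, so p_C = (8 − 1)/(58 − 5) = 7/53 ≈ 0.1321.

MAP estimate of p_C = 0.1321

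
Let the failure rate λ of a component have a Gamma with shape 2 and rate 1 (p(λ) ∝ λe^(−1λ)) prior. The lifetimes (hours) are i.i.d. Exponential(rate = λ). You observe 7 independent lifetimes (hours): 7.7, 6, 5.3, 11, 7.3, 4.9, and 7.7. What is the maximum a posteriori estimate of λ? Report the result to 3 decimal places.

λ̂_MAP = 0.157

The Exponential(rate=λ) likelihood is ∝ λ^n e^(−λΣtᵢ). Here n = 7 and Σtᵢ = 7.7 + 6 + 5.3 + 11 + 7.3 + 4.9 + 7.7 = 49.9.
Posterior ∝ λe^(−1λ) · λ^7e^(−49.9λ) = λ^8e^(−50.9λ), i.e. Gamma(9, 50.9).
Mode = (a−1)/b = 8/50.9 ≈ 0.157.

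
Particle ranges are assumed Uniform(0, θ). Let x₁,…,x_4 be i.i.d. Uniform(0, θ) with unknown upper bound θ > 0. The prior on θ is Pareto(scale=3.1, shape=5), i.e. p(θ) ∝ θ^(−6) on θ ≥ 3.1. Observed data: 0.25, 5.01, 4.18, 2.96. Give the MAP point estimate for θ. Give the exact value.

θ̂_MAP = 5.01

The Uniform(0, θ) likelihood is θ^(−n) for θ ≥ max(xᵢ), zero otherwise. Here max(xᵢ) = 5.01.
Posterior ∝ θ^(−6) · θ^(−4) = θ^(−10) on θ ≥ max(3.1, 5.01) = 5.01.
This density is strictly decreasing in θ, so the posterior mode lies at the lower boundary of the support.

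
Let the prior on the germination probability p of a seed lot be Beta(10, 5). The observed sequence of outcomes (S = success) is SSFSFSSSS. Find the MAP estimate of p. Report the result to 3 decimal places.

Prior: Beta(10, 5).
Data: 7 successes in 9 trials (from the sequence). The binomial likelihood contributes p^7(1−p)^2, so the posterior is Beta(10+7, 5+2) = Beta(17, 7).
For Beta(a, b) with a, b > 1 the mode is (a−1)/(a+b−2) = 16/22 ≈ 0.727.

p̂_MAP = 0.727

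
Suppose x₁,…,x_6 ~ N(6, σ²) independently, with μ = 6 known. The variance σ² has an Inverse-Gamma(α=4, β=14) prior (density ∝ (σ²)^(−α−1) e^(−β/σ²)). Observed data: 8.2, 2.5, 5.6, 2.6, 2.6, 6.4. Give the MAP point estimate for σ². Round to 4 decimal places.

Sum of squared deviations about the known mean: SS = (8.2−6)² + (2.5−6)² + (5.6−6)² + (2.6−6)² + (2.6−6)² + (6.4−6)² = 40.53.
The Normal likelihood contributes (σ²)^(−n/2) exp(−SS/(2σ²)), so the posterior is Inverse-Gamma(α + n/2, β + SS/2) = Inverse-Gamma(7, 34.265).
The mode of Inverse-Gamma(a, b) is b/(a+1) = 34.265/8 ≈ 4.2831.

σ̂²_MAP = 4.2831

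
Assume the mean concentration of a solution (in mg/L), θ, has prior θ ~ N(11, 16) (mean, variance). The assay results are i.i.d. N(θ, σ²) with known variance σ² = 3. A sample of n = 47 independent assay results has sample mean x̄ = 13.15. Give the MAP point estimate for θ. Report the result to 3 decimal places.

θ̂_MAP = 13.141

n = 47, x̄ = 13.15.
For a Normal prior and Normal likelihood with known variance, the posterior is Normal; its mode equals its mean, the precision-weighted average.
Prior precision 1/σ₀² = 1/16 = 0.0625; data precision n/σ² = 47/3.
θ̂ = (0.0625·11 + (47/3)·13.15) / (0.0625 + 47/3) = (49609/240)/(755/48) = 49609/3775 ≈ 13.141.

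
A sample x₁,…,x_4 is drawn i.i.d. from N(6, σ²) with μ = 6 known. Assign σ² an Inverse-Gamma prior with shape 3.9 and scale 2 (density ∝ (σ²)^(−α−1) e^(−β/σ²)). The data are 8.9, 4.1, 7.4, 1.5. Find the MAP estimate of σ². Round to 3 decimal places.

σ̂²_MAP = 2.770

Sum of squared deviations about the known mean: SS = (8.9−6)² + (4.1−6)² + (7.4−6)² + (1.5−6)² = 34.23.
The Normal likelihood contributes (σ²)^(−n/2) exp(−SS/(2σ²)), so the posterior is Inverse-Gamma(α + n/2, β + SS/2) = Inverse-Gamma(5.9, 19.115).
The mode of Inverse-Gamma(a, b) is b/(a+1) = 19.115/6.9 ≈ 2.770.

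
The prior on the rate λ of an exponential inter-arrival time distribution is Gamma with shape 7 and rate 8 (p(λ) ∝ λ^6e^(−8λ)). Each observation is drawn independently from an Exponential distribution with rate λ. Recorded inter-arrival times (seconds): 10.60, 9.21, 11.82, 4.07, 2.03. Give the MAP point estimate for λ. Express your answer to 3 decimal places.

The Exponential(rate=λ) likelihood is ∝ λ^n e^(−λΣtᵢ). Here n = 5 and Σtᵢ = 10.60 + 9.21 + 11.82 + 4.07 + 2.03 = 37.73.
Posterior ∝ λ^6e^(−8λ) · λ^5e^(−37.73λ) = λ^11e^(−45.73λ), i.e. Gamma(12, 45.73).
Mode = (a−1)/b = 11/45.73 ≈ 0.241.

λ̂_MAP = 0.241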